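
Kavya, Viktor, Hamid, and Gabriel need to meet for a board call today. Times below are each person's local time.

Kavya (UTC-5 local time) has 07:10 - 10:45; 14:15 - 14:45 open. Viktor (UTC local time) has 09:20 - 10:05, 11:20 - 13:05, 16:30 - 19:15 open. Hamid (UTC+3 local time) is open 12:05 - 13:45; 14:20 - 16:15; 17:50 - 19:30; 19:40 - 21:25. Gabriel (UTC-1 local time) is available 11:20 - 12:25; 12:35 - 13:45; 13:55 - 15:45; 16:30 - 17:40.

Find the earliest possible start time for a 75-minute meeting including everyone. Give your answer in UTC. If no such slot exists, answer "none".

Kavya in UTC: 12:10-15:45, 19:15-19:45 (add 5h to convert from UTC-5).
Viktor in UTC: 09:20-10:05, 11:20-13:05, 16:30-19:15.
Hamid in UTC: 09:05-10:45, 11:20-13:15, 14:50-16:30, 16:40-18:25 (subtract 3h to convert from UTC+3).
Gabriel in UTC: 12:20-13:25, 13:35-14:45, 14:55-16:45, 17:30-18:40 (add 1h to convert from UTC-1).
Kavya ∩ Viktor: 12:10-13:05.
Kavya ∩ Viktor ∩ Hamid: 12:10-13:05.
Kavya ∩ Viktor ∩ Hamid ∩ Gabriel: 12:20-13:05.
Those are the intersection windows.
No common window is at least 75 minutes long.

none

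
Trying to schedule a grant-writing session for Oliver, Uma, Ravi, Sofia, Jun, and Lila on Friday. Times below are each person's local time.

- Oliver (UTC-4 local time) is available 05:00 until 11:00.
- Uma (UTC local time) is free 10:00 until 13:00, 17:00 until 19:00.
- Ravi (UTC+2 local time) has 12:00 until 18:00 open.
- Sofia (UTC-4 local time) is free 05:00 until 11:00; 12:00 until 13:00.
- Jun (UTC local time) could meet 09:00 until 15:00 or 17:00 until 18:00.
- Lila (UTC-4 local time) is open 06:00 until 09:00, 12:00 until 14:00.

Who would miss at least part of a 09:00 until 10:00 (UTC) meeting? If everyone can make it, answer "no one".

Lila, Ravi, Uma

Oliver in UTC: 09:00-15:00 (add 4h to convert from UTC-4).
Uma in UTC: 10:00-13:00, 17:00-19:00.
Ravi in UTC: 10:00-16:00 (subtract 2h to convert from UTC+2).
Sofia in UTC: 09:00-15:00, 16:00-17:00 (add 4h to convert from UTC-4).
Jun in UTC: 09:00-15:00, 17:00-18:00.
Lila in UTC: 10:00-13:00, 16:00-18:00 (add 4h to convert from UTC-4).
Oliver: free for 09:00-10:00. Uma: not fully free for 09:00-10:00. Ravi: not fully free for 09:00-10:00. Sofia: free for 09:00-10:00. Jun: free for 09:00-10:00. Lila: not fully free for 09:00-10:00.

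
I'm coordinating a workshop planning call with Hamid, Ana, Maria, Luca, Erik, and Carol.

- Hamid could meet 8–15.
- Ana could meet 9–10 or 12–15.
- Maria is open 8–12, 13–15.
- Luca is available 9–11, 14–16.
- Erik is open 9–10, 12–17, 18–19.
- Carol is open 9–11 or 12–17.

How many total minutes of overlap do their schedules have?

Hamid ∩ Ana: 09:00-10:00, 12:00-15:00.
Hamid ∩ Ana ∩ Maria: 09:00-10:00, 13:00-15:00.
Hamid ∩ Ana ∩ Maria ∩ Luca: 09:00-10:00, 14:00-15:00.
Hamid ∩ Ana ∩ Maria ∩ Luca ∩ Erik: 09:00-10:00, 14:00-15:00.
Hamid ∩ Ana ∩ Maria ∩ Luca ∩ Erik ∩ Carol: 09:00-10:00, 14:00-15:00.
Summing the common windows: 60 + 60 = 120 minutes.

120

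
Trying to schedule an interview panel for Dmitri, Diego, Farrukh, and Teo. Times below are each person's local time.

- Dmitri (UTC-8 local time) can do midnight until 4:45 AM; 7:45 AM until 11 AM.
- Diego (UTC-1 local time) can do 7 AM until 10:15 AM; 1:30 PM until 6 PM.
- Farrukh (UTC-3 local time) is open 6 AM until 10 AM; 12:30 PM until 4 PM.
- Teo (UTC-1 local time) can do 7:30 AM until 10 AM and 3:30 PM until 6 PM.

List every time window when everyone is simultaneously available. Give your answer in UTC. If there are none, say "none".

09:00-11:00, 16:30-19:00

Dmitri in UTC: 08:00-12:45, 15:45-19:00 (add 8h to convert from UTC-8).
Diego in UTC: 08:00-11:15, 14:30-19:00 (add 1h to convert from UTC-1).
Farrukh in UTC: 09:00-13:00, 15:30-19:00 (add 3h to convert from UTC-3).
Teo in UTC: 08:30-11:00, 16:30-19:00 (add 1h to convert from UTC-1).
Dmitri ∩ Diego: 08:00-11:15, 15:45-19:00.
Dmitri ∩ Diego ∩ Farrukh: 09:00-11:15, 15:45-19:00.
Dmitri ∩ Diego ∩ Farrukh ∩ Teo: 09:00-11:00, 16:30-19:00.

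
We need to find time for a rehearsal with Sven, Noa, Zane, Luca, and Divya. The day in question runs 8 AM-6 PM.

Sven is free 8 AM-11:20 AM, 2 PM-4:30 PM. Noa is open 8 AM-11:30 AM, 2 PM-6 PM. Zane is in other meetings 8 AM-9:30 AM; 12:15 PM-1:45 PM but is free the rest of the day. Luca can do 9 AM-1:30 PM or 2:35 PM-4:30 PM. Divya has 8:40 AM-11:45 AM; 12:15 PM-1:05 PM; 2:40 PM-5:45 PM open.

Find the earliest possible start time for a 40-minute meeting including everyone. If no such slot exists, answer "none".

09:30

Sven free: 08:00-11:20, 14:00-16:30.
Noa free: 08:00-11:30, 14:00-18:00.
Zane free: 09:30-12:15, 13:45-18:00 (invert busy blocks within the working day).
Luca free: 09:00-13:30, 14:35-16:30.
Divya free: 08:40-11:45, 12:15-13:05, 14:40-17:45.
Sven ∩ Noa: 08:00-11:20, 14:00-16:30.
Sven ∩ Noa ∩ Zane: 09:30-11:20, 14:00-16:30.
Sven ∩ Noa ∩ Zane ∩ Luca: 09:30-11:20, 14:35-16:30.
Sven ∩ Noa ∩ Zane ∩ Luca ∩ Divya: 09:30-11:20, 14:40-16:30.
Those are the intersection windows.
The first common window of at least 40 minutes is 09:30-11:20, so the earliest start is 09:30.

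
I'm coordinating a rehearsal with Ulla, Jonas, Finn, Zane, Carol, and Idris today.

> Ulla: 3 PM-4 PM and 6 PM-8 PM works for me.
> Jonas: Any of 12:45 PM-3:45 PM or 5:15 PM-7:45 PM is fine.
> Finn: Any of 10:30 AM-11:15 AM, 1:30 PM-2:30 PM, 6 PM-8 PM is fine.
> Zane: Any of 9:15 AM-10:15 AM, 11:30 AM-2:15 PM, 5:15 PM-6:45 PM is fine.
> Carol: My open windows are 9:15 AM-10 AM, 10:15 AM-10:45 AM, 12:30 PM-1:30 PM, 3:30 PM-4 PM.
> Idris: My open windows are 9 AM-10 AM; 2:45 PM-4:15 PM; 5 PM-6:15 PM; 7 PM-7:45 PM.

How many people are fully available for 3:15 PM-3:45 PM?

3

Ulla, Jonas, and Idris can make the full 15:15-15:45 slot — that's 3.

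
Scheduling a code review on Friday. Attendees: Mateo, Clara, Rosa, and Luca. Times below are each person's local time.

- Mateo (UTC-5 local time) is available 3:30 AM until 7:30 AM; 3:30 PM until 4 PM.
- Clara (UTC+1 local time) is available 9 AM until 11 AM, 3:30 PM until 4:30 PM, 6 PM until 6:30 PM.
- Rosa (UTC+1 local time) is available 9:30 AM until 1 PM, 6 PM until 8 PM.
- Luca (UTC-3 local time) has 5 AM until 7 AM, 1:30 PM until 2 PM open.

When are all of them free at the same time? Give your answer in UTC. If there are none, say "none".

08:30-10:00

Mateo in UTC: 08:30-12:30, 20:30-21:00 (add 5h to convert from UTC-5).
Clara in UTC: 08:00-10:00, 14:30-15:30, 17:00-17:30 (subtract 1h to convert from UTC+1).
Rosa in UTC: 08:30-12:00, 17:00-19:00 (subtract 1h to convert from UTC+1).
Luca in UTC: 08:00-10:00, 16:30-17:00 (add 3h to convert from UTC-3).
Mateo ∩ Clara: 08:30-10:00.
Mateo ∩ Clara ∩ Rosa: 08:30-10:00.
Mateo ∩ Clara ∩ Rosa ∩ Luca: 08:30-10:00.
So the common availability across everyone is 08:30-10:00.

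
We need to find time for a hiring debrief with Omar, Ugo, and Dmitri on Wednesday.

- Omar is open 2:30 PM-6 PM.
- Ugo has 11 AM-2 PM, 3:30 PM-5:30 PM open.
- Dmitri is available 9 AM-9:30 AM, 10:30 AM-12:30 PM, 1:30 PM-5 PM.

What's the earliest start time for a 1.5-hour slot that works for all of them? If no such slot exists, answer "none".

15:30

Omar ∩ Ugo: 15:30-17:30.
Omar ∩ Ugo ∩ Dmitri: 15:30-17:00.
The first common window of at least 90 minutes is 15:30-17:00, so the earliest start is 15:30.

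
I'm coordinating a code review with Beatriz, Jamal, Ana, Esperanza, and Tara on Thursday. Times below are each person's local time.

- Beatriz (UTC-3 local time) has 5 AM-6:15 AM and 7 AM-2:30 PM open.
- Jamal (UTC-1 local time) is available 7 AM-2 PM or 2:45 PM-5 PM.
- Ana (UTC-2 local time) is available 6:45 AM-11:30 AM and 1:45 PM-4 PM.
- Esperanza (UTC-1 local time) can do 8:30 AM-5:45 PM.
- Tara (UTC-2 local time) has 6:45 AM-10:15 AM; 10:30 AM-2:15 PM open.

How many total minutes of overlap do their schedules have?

Beatriz in UTC: 08:00-09:15, 10:00-17:30 (add 3h to convert from UTC-3).
Jamal in UTC: 08:00-15:00, 15:45-18:00 (add 1h to convert from UTC-1).
Ana in UTC: 08:45-13:30, 15:45-18:00 (add 2h to convert from UTC-2).
Esperanza in UTC: 09:30-18:45 (add 1h to convert from UTC-1).
Tara in UTC: 08:45-12:15, 12:30-16:15 (add 2h to convert from UTC-2).
Beatriz ∩ Jamal: 08:00-09:15, 10:00-15:00, 15:45-17:30.
Beatriz ∩ Jamal ∩ Ana: 08:45-09:15, 10:00-13:30, 15:45-17:30.
Beatriz ∩ Jamal ∩ Ana ∩ Esperanza: 10:00-13:30, 15:45-17:30.
Beatriz ∩ Jamal ∩ Ana ∩ Esperanza ∩ Tara: 10:00-12:15, 12:30-13:30, 15:45-16:15.
Summing the common windows: 135 + 60 + 30 = 225 minutes.

225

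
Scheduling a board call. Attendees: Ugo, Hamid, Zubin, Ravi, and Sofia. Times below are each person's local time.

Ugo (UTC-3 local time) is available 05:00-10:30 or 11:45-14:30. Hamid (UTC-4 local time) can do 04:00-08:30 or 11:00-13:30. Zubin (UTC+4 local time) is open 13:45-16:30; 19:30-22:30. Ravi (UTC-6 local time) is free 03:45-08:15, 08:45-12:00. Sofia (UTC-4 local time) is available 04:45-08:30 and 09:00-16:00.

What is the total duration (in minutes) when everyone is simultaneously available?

285

Ugo in UTC: 08:00-13:30, 14:45-17:30 (add 3h to convert from UTC-3).
Hamid in UTC: 08:00-12:30, 15:00-17:30 (add 4h to convert from UTC-4).
Zubin in UTC: 09:45-12:30, 15:30-18:30 (subtract 4h to convert from UTC+4).
Ravi in UTC: 09:45-14:15, 14:45-18:00 (add 6h to convert from UTC-6).
Sofia in UTC: 08:45-12:30, 13:00-20:00 (add 4h to convert from UTC-4).
Ugo ∩ Hamid: 08:00-12:30, 15:00-17:30.
Ugo ∩ Hamid ∩ Zubin: 09:45-12:30, 15:30-17:30.
Ugo ∩ Hamid ∩ Zubin ∩ Ravi: 09:45-12:30, 15:30-17:30.
Ugo ∩ Hamid ∩ Zubin ∩ Ravi ∩ Sofia: 09:45-12:30, 15:30-17:30.
So the common availability across everyone is 09:45-12:30, 15:30-17:30.
Summing the common windows: 165 + 120 = 285 minutes.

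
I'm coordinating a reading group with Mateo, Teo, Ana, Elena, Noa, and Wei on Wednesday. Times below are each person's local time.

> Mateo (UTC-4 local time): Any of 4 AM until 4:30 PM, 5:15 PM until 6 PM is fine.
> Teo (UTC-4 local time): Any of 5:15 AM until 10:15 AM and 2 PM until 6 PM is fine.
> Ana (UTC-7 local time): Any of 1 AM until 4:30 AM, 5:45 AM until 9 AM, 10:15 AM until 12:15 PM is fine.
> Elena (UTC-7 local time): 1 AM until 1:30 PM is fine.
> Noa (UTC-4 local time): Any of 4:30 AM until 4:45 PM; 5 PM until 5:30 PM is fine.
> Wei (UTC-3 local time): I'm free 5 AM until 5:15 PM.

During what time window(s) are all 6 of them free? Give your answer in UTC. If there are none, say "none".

09:15-11:30, 12:45-14:15, 18:00-19:15

Mateo in UTC: 08:00-20:30, 21:15-22:00 (add 4h to convert from UTC-4).
Teo in UTC: 09:15-14:15, 18:00-22:00 (add 4h to convert from UTC-4).
Ana in UTC: 08:00-11:30, 12:45-16:00, 17:15-19:15 (add 7h to convert from UTC-7).
Elena in UTC: 08:00-20:30 (add 7h to convert from UTC-7).
Noa in UTC: 08:30-20:45, 21:00-21:30 (add 4h to convert from UTC-4).
Wei in UTC: 08:00-20:15 (add 3h to convert from UTC-3).
Mateo ∩ Teo: 09:15-14:15, 18:00-20:30, 21:15-22:00.
Mateo ∩ Teo ∩ Ana: 09:15-11:30, 12:45-14:15, 18:00-19:15.
Mateo ∩ Teo ∩ Ana ∩ Elena: 09:15-11:30, 12:45-14:15, 18:00-19:15.
Mateo ∩ Teo ∩ Ana ∩ Elena ∩ Noa: 09:15-11:30, 12:45-14:15, 18:00-19:15.
Mateo ∩ Teo ∩ Ana ∩ Elena ∩ Noa ∩ Wei: 09:15-11:30, 12:45-14:15, 18:00-19:15.
So the common availability across everyone is 09:15-11:30, 12:45-14:15, 18:00-19:15.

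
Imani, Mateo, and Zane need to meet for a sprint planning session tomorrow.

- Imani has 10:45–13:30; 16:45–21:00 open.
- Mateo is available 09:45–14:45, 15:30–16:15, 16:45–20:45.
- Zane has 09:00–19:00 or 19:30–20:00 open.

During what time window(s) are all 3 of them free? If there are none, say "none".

10:45-13:30, 16:45-19:00, 19:30-20:00

Imani ∩ Mateo: 10:45-13:30, 16:45-20:45.
Imani ∩ Mateo ∩ Zane: 10:45-13:30, 16:45-19:00, 19:30-20:00.
So the common availability across everyone is 10:45-13:30, 16:45-19:00, 19:30-20:00.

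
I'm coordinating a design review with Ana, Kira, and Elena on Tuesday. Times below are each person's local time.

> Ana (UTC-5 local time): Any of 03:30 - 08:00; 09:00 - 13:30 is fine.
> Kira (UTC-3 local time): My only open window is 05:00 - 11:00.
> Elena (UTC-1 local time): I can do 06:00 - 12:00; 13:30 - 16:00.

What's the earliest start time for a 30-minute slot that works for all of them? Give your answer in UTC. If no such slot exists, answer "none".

08:30

Ana in UTC: 08:30-13:00, 14:00-18:30 (add 5h to convert from UTC-5).
Kira in UTC: 08:00-14:00 (add 3h to convert from UTC-3).
Elena in UTC: 07:00-13:00, 14:30-17:00 (add 1h to convert from UTC-1).
Ana ∩ Kira: 08:30-13:00.
Ana ∩ Kira ∩ Elena: 08:30-13:00.
The first common window of at least 30 minutes is 08:30-13:00, so the earliest start is 08:30.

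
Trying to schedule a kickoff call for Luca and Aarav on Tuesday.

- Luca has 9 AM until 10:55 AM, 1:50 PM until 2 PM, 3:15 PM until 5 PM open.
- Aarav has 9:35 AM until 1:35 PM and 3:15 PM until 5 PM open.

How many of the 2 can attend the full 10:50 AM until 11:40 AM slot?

Aarav can make the full 10:50-11:40 slot — that's 1.

1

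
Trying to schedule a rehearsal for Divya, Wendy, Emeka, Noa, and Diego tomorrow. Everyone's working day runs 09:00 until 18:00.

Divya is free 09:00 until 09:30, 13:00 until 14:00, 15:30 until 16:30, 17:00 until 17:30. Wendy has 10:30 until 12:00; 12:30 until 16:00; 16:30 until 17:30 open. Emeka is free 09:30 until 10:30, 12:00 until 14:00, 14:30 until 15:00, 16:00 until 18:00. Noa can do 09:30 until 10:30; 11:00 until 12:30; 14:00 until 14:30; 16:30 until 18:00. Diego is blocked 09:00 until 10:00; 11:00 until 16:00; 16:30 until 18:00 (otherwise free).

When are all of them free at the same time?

Divya free: 09:00-09:30, 13:00-14:00, 15:30-16:30, 17:00-17:30.
Wendy free: 10:30-12:00, 12:30-16:00, 16:30-17:30.
Emeka free: 09:30-10:30, 12:00-14:00, 14:30-15:00, 16:00-18:00.
Noa free: 09:30-10:30, 11:00-12:30, 14:00-14:30, 16:30-18:00.
Diego free: 10:00-11:00, 16:00-16:30 (invert busy blocks within the working day).
Divya ∩ Wendy: 13:00-14:00, 15:30-16:00, 17:00-17:30.
Divya ∩ Wendy ∩ Emeka: 13:00-14:00, 17:00-17:30.
Divya ∩ Wendy ∩ Emeka ∩ Noa: 17:00-17:30.
Divya ∩ Wendy ∩ Emeka ∩ Noa ∩ Diego: ∅.
There is no time when everyone is free.

none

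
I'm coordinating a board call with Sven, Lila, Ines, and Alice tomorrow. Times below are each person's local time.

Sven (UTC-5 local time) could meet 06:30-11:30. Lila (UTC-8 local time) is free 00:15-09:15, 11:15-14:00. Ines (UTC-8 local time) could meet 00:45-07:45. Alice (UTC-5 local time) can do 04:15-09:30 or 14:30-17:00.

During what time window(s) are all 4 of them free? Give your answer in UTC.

11:30-14:30

Sven in UTC: 11:30-16:30 (add 5h to convert from UTC-5).
Lila in UTC: 08:15-17:15, 19:15-22:00 (add 8h to convert from UTC-8).
Ines in UTC: 08:45-15:45 (add 8h to convert from UTC-8).
Alice in UTC: 09:15-14:30, 19:30-22:00 (add 5h to convert from UTC-5).
Sven ∩ Lila: 11:30-16:30.
Sven ∩ Lila ∩ Ines: 11:30-15:45.
Sven ∩ Lila ∩ Ines ∩ Alice: 11:30-14:30.
So the common availability across everyone is 11:30-14:30.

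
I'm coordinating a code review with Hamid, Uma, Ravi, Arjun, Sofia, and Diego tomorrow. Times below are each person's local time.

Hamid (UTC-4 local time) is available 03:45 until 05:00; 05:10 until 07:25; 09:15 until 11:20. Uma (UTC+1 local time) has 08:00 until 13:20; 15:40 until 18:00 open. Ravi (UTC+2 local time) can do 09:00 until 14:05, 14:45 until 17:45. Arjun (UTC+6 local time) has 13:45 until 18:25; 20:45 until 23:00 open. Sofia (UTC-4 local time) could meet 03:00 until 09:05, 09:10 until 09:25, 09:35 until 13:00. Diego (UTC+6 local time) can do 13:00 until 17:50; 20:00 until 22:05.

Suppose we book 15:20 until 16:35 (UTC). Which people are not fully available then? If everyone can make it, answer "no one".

Hamid in UTC: 07:45-09:00, 09:10-11:25, 13:15-15:20 (add 4h to convert from UTC-4).
Uma in UTC: 07:00-12:20, 14:40-17:00 (subtract 1h to convert from UTC+1).
Ravi in UTC: 07:00-12:05, 12:45-15:45 (subtract 2h to convert from UTC+2).
Arjun in UTC: 07:45-12:25, 14:45-17:00 (subtract 6h to convert from UTC+6).
Sofia in UTC: 07:00-13:05, 13:10-13:25, 13:35-17:00 (add 4h to convert from UTC-4).
Diego in UTC: 07:00-11:50, 14:00-16:05 (subtract 6h to convert from UTC+6).
Hamid: not fully free for 15:20-16:35. Uma: free for 15:20-16:35. Ravi: not fully free for 15:20-16:35. Arjun: free for 15:20-16:35. Sofia: free for 15:20-16:35. Diego: not fully free for 15:20-16:35.

Diego, Hamid, Ravi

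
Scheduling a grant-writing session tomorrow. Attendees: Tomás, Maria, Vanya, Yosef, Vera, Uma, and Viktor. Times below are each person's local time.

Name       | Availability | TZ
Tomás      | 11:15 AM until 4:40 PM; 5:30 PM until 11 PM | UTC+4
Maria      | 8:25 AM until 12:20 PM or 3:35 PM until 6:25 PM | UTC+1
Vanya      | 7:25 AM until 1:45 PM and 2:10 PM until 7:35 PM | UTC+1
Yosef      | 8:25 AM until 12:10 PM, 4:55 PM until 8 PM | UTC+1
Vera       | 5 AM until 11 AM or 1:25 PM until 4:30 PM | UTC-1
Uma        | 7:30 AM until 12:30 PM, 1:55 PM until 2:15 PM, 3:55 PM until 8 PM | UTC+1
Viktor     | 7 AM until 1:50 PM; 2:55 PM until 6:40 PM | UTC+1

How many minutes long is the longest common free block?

Tomás in UTC: 07:15-12:40, 13:30-19:00 (subtract 4h to convert from UTC+4).
Maria in UTC: 07:25-11:20, 14:35-17:25 (subtract 1h to convert from UTC+1).
Vanya in UTC: 06:25-12:45, 13:10-18:35 (subtract 1h to convert from UTC+1).
Yosef in UTC: 07:25-11:10, 15:55-19:00 (subtract 1h to convert from UTC+1).
Vera in UTC: 06:00-12:00, 14:25-17:30 (add 1h to convert from UTC-1).
Uma in UTC: 06:30-11:30, 12:55-13:15, 14:55-19:00 (subtract 1h to convert from UTC+1).
Viktor in UTC: 06:00-12:50, 13:55-17:40 (subtract 1h to convert from UTC+1).
Tomás ∩ Maria: 07:25-11:20, 14:35-17:25.
Tomás ∩ Maria ∩ Vanya: 07:25-11:20, 14:35-17:25.
Tomás ∩ Maria ∩ Vanya ∩ Yosef: 07:25-11:10, 15:55-17:25.
Tomás ∩ Maria ∩ Vanya ∩ Yosef ∩ Vera: 07:25-11:10, 15:55-17:25.
Tomás ∩ Maria ∩ Vanya ∩ Yosef ∩ Vera ∩ Uma: 07:25-11:10, 15:55-17:25.
Tomás ∩ Maria ∩ Vanya ∩ Yosef ∩ Vera ∩ Uma ∩ Viktor: 07:25-11:10, 15:55-17:25.
Those are the intersection windows.
The longest is 07:25-11:10 at 225 minutes.

225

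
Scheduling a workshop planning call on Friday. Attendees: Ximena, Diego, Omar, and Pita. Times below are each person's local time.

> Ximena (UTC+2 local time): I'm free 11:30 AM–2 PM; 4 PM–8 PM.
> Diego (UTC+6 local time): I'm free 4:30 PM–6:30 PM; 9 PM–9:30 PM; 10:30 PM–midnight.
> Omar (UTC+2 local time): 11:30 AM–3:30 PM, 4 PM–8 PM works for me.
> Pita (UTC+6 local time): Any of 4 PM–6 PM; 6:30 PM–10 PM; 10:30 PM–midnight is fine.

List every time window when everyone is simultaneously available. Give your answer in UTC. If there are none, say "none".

Ximena in UTC: 09:30-12:00, 14:00-18:00 (subtract 2h to convert from UTC+2).
Diego in UTC: 10:30-12:30, 15:00-15:30, 16:30-18:00 (subtract 6h to convert from UTC+6).
Omar in UTC: 09:30-13:30, 14:00-18:00 (subtract 2h to convert from UTC+2).
Pita in UTC: 10:00-12:00, 12:30-16:00, 16:30-18:00 (subtract 6h to convert from UTC+6).
Ximena ∩ Diego: 10:30-12:00, 15:00-15:30, 16:30-18:00.
Ximena ∩ Diego ∩ Omar: 10:30-12:00, 15:00-15:30, 16:30-18:00.
Ximena ∩ Diego ∩ Omar ∩ Pita: 10:30-12:00, 15:00-15:30, 16:30-18:00.
Those are the intersection windows.

10:30-12:00, 15:00-15:30, 16:30-18:00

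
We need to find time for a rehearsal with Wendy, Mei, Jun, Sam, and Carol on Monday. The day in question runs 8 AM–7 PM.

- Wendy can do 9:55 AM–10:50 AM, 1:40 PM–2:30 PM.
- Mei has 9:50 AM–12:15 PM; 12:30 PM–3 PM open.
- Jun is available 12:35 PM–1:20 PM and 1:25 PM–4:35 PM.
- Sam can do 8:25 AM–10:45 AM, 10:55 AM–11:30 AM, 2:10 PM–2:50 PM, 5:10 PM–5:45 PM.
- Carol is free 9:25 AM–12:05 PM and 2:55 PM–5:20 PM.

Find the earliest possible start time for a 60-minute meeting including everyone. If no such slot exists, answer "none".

none

Wendy ∩ Mei: 09:55-10:50, 13:40-14:30.
Wendy ∩ Mei ∩ Jun: 13:40-14:30.
Wendy ∩ Mei ∩ Jun ∩ Sam: 14:10-14:30.
Wendy ∩ Mei ∩ Jun ∩ Sam ∩ Carol: ∅.
There is no time when everyone is free.
No common window is at least 60 minutes long.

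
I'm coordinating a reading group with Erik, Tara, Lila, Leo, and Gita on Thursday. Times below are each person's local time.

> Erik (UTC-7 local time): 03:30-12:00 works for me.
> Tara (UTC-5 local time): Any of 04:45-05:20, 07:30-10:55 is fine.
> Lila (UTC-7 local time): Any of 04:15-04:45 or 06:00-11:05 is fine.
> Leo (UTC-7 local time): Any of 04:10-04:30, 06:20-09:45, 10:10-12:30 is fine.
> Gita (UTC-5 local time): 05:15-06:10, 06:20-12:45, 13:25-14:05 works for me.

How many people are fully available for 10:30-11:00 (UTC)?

2

Erik in UTC: 10:30-19:00 (add 7h to convert from UTC-7).
Tara in UTC: 09:45-10:20, 12:30-15:55 (add 5h to convert from UTC-5).
Lila in UTC: 11:15-11:45, 13:00-18:05 (add 7h to convert from UTC-7).
Leo in UTC: 11:10-11:30, 13:20-16:45, 17:10-19:30 (add 7h to convert from UTC-7).
Gita in UTC: 10:15-11:10, 11:20-17:45, 18:25-19:05 (add 5h to convert from UTC-5).
Erik and Gita can make the full 10:30-11:00 slot — that's 2.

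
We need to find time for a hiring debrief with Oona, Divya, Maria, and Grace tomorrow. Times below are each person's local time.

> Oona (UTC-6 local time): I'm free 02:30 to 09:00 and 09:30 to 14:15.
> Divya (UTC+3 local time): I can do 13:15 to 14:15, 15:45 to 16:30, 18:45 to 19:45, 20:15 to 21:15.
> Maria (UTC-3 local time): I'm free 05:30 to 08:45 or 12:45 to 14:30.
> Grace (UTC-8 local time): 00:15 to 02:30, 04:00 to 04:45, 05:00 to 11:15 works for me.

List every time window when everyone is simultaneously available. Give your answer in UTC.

10:15-10:30, 15:45-16:45, 17:15-17:30

Oona in UTC: 08:30-15:00, 15:30-20:15 (add 6h to convert from UTC-6).
Divya in UTC: 10:15-11:15, 12:45-13:30, 15:45-16:45, 17:15-18:15 (subtract 3h to convert from UTC+3).
Maria in UTC: 08:30-11:45, 15:45-17:30 (add 3h to convert from UTC-3).
Grace in UTC: 08:15-10:30, 12:00-12:45, 13:00-19:15 (add 8h to convert from UTC-8).
Oona ∩ Divya: 10:15-11:15, 12:45-13:30, 15:45-16:45, 17:15-18:15.
Oona ∩ Divya ∩ Maria: 10:15-11:15, 15:45-16:45, 17:15-17:30.
Oona ∩ Divya ∩ Maria ∩ Grace: 10:15-10:30, 15:45-16:45, 17:15-17:30.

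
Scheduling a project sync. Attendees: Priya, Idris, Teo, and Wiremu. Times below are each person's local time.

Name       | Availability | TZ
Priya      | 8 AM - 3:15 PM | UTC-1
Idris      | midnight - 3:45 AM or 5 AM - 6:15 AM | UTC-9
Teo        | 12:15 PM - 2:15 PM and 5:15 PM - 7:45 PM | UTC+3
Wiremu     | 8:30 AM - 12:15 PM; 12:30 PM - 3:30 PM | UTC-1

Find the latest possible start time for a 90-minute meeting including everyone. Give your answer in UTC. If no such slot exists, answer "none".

Priya in UTC: 09:00-16:15 (add 1h to convert from UTC-1).
Idris in UTC: 09:00-12:45, 14:00-15:15 (add 9h to convert from UTC-9).
Teo in UTC: 09:15-11:15, 14:15-16:45 (subtract 3h to convert from UTC+3).
Wiremu in UTC: 09:30-13:15, 13:30-16:30 (add 1h to convert from UTC-1).
Priya ∩ Idris: 09:00-12:45, 14:00-15:15.
Priya ∩ Idris ∩ Teo: 09:15-11:15, 14:15-15:15.
Priya ∩ Idris ∩ Teo ∩ Wiremu: 09:30-11:15, 14:15-15:15.
So the common availability across everyone is 09:30-11:15, 14:15-15:15.
The last common window of at least 90 minutes is 09:30-11:15; a 90-minute meeting can start as late as 09:45 and still end by 11:15.

09:45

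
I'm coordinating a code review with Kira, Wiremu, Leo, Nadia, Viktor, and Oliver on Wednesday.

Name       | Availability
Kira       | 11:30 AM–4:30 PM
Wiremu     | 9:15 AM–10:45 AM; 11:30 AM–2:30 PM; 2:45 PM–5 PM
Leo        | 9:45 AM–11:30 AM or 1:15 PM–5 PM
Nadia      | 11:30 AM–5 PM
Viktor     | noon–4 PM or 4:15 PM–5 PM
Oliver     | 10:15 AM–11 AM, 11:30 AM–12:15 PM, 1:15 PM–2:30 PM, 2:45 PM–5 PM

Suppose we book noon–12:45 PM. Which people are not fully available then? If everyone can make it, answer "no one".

Leo, Oliver

Kira: free for 12:00-12:45. Wiremu: free for 12:00-12:45. Leo: not fully free for 12:00-12:45. Nadia: free for 12:00-12:45. Viktor: free for 12:00-12:45. Oliver: not fully free for 12:00-12:45.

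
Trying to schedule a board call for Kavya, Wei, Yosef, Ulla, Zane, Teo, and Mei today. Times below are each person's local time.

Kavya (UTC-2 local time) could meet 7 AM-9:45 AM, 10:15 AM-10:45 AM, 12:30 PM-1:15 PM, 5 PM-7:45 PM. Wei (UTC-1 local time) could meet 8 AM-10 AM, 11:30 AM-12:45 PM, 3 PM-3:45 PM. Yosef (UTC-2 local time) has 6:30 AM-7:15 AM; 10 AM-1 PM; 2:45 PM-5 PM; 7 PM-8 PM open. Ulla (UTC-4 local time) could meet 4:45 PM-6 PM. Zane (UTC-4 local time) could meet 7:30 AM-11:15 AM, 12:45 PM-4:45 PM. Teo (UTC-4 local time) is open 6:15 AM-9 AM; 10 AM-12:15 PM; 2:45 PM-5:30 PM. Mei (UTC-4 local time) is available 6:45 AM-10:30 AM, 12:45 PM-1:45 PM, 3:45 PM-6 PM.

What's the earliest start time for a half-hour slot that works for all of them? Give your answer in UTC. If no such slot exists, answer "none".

Kavya in UTC: 09:00-11:45, 12:15-12:45, 14:30-15:15, 19:00-21:45 (add 2h to convert from UTC-2).
Wei in UTC: 09:00-11:00, 12:30-13:45, 16:00-16:45 (add 1h to convert from UTC-1).
Yosef in UTC: 08:30-09:15, 12:00-15:00, 16:45-19:00, 21:00-22:00 (add 2h to convert from UTC-2).
Ulla in UTC: 20:45-22:00 (add 4h to convert from UTC-4).
Zane in UTC: 11:30-15:15, 16:45-20:45 (add 4h to convert from UTC-4).
Teo in UTC: 10:15-13:00, 14:00-16:15, 18:45-21:30 (add 4h to convert from UTC-4).
Mei in UTC: 10:45-14:30, 16:45-17:45, 19:45-22:00 (add 4h to convert from UTC-4).
Kavya ∩ Wei: 09:00-11:00, 12:30-12:45.
Kavya ∩ Wei ∩ Yosef: 09:00-09:15, 12:30-12:45.
Kavya ∩ Wei ∩ Yosef ∩ Ulla: ∅.
Kavya ∩ Wei ∩ Yosef ∩ Ulla ∩ Zane: ∅.
Kavya ∩ Wei ∩ Yosef ∩ Ulla ∩ Zane ∩ Teo: ∅.
Kavya ∩ Wei ∩ Yosef ∩ Ulla ∩ Zane ∩ Teo ∩ Mei: ∅.
There is no time when everyone is free.
No common window is at least 30 minutes long.

none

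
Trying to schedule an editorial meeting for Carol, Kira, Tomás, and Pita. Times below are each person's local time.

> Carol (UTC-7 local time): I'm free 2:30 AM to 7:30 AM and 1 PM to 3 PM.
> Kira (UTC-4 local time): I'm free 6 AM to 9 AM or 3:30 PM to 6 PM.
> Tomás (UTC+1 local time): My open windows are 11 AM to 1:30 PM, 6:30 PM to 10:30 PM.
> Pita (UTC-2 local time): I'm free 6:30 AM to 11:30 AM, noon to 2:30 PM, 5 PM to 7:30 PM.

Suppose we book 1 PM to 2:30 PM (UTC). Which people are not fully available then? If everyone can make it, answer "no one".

Carol in UTC: 09:30-14:30, 20:00-22:00 (add 7h to convert from UTC-7).
Kira in UTC: 10:00-13:00, 19:30-22:00 (add 4h to convert from UTC-4).
Tomás in UTC: 10:00-12:30, 17:30-21:30 (subtract 1h to convert from UTC+1).
Pita in UTC: 08:30-13:30, 14:00-16:30, 19:00-21:30 (add 2h to convert from UTC-2).
Carol: free for 13:00-14:30. Kira: not fully free for 13:00-14:30. Tomás: not fully free for 13:00-14:30. Pita: not fully free for 13:00-14:30.

Kira, Pita, Tomás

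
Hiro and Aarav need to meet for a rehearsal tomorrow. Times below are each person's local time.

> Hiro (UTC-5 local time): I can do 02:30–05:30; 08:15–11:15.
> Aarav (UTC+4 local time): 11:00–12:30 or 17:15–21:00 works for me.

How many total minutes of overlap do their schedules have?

Hiro in UTC: 07:30-10:30, 13:15-16:15 (add 5h to convert from UTC-5).
Aarav in UTC: 07:00-08:30, 13:15-17:00 (subtract 4h to convert from UTC+4).
Hiro ∩ Aarav: 07:30-08:30, 13:15-16:15.
Those are the intersection windows.
Summing the common windows: 60 + 180 = 240 minutes.

240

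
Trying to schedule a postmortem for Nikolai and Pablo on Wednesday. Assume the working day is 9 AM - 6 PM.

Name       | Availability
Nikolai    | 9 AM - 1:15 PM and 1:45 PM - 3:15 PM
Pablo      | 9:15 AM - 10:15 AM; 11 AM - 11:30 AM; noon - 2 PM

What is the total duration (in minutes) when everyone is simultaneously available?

180

Nikolai ∩ Pablo: 09:15-10:15, 11:00-11:30, 12:00-13:15, 13:45-14:00.
Summing the common windows: 60 + 30 + 75 + 15 = 180 minutes.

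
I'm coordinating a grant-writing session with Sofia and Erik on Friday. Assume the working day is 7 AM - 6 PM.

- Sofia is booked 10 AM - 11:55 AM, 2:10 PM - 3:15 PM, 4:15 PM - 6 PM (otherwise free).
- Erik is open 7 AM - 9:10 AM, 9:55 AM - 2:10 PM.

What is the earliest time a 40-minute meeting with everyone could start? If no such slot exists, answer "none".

07:00

Sofia free: 07:00-10:00, 11:55-14:10, 15:15-16:15 (invert busy blocks within the working day).
Erik free: 07:00-09:10, 09:55-14:10.
Sofia ∩ Erik: 07:00-09:10, 09:55-10:00, 11:55-14:10.
So the common availability across everyone is 07:00-09:10, 09:55-10:00, 11:55-14:10.
The first common window of at least 40 minutes is 07:00-09:10, so the earliest start is 07:00.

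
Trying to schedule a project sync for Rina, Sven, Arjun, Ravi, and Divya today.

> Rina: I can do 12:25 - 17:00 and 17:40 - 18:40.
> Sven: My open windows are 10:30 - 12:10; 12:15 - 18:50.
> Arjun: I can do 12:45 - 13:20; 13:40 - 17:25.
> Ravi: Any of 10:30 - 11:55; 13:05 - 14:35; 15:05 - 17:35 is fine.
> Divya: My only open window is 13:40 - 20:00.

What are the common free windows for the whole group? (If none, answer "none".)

Rina ∩ Sven: 12:25-17:00, 17:40-18:40.
Rina ∩ Sven ∩ Arjun: 12:45-13:20, 13:40-17:00.
Rina ∩ Sven ∩ Arjun ∩ Ravi: 13:05-13:20, 13:40-14:35, 15:05-17:00.
Rina ∩ Sven ∩ Arjun ∩ Ravi ∩ Divya: 13:40-14:35, 15:05-17:00.
So the common availability across everyone is 13:40-14:35, 15:05-17:00.

13:40-14:35, 15:05-17:00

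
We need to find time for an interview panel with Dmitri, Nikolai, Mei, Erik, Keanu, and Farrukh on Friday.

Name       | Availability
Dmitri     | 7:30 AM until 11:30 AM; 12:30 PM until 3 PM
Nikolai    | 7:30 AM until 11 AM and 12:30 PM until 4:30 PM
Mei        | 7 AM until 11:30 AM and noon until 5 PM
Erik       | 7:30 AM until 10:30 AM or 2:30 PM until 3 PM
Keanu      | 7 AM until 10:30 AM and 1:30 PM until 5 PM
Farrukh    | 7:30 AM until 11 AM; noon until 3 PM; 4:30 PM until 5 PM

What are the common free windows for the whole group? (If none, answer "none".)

Dmitri ∩ Nikolai: 07:30-11:00, 12:30-15:00.
Dmitri ∩ Nikolai ∩ Mei: 07:30-11:00, 12:30-15:00.
Dmitri ∩ Nikolai ∩ Mei ∩ Erik: 07:30-10:30, 14:30-15:00.
Dmitri ∩ Nikolai ∩ Mei ∩ Erik ∩ Keanu: 07:30-10:30, 14:30-15:00.
Dmitri ∩ Nikolai ∩ Mei ∩ Erik ∩ Keanu ∩ Farrukh: 07:30-10:30, 14:30-15:00.
So the common availability across everyone is 07:30-10:30, 14:30-15:00.

07:30-10:30, 14:30-15:00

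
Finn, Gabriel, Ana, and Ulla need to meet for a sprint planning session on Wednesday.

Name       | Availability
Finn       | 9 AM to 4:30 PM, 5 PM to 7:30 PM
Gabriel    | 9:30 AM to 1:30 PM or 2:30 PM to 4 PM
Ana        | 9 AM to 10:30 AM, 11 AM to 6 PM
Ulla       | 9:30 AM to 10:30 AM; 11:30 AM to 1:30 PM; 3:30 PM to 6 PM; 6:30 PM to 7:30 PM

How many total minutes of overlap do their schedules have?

210

Finn ∩ Gabriel: 09:30-13:30, 14:30-16:00.
Finn ∩ Gabriel ∩ Ana: 09:30-10:30, 11:00-13:30, 14:30-16:00.
Finn ∩ Gabriel ∩ Ana ∩ Ulla: 09:30-10:30, 11:30-13:30, 15:30-16:00.
Those are the intersection windows.
Summing the common windows: 60 + 120 + 30 = 210 minutes.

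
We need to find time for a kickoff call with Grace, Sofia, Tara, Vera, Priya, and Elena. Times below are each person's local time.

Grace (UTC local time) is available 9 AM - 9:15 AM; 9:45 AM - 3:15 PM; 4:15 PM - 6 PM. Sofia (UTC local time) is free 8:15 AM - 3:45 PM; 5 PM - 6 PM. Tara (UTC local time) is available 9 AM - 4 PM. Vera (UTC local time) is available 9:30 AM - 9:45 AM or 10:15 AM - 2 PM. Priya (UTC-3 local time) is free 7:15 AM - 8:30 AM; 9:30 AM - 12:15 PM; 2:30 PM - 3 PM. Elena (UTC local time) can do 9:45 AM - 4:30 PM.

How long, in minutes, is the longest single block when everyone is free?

Grace in UTC: 09:00-09:15, 09:45-15:15, 16:15-18:00.
Sofia in UTC: 08:15-15:45, 17:00-18:00.
Tara in UTC: 09:00-16:00.
Vera in UTC: 09:30-09:45, 10:15-14:00.
Priya in UTC: 10:15-11:30, 12:30-15:15, 17:30-18:00 (add 3h to convert from UTC-3).
Elena in UTC: 09:45-16:30.
Grace ∩ Sofia: 09:00-09:15, 09:45-15:15, 17:00-18:00.
Grace ∩ Sofia ∩ Tara: 09:00-09:15, 09:45-15:15.
Grace ∩ Sofia ∩ Tara ∩ Vera: 10:15-14:00.
Grace ∩ Sofia ∩ Tara ∩ Vera ∩ Priya: 10:15-11:30, 12:30-14:00.
Grace ∩ Sofia ∩ Tara ∩ Vera ∩ Priya ∩ Elena: 10:15-11:30, 12:30-14:00.
The longest is 12:30-14:00 at 90 minutes.

90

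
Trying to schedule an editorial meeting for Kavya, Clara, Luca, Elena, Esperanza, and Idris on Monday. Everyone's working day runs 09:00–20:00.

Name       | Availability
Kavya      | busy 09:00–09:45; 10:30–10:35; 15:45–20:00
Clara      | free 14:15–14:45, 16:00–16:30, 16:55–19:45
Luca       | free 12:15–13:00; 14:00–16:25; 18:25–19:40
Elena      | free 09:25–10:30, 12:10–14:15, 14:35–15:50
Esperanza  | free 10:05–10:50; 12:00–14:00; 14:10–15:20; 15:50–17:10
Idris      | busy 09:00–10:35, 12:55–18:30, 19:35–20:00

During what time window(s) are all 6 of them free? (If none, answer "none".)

Kavya free: 09:45-10:30, 10:35-15:45 (invert busy blocks within the working day).
Clara free: 14:15-14:45, 16:00-16:30, 16:55-19:45.
Luca free: 12:15-13:00, 14:00-16:25, 18:25-19:40.
Elena free: 09:25-10:30, 12:10-14:15, 14:35-15:50.
Esperanza free: 10:05-10:50, 12:00-14:00, 14:10-15:20, 15:50-17:10.
Idris free: 10:35-12:55, 18:30-19:35 (invert busy blocks within the working day).
Kavya ∩ Clara: 14:15-14:45.
Kavya ∩ Clara ∩ Luca: 14:15-14:45.
Kavya ∩ Clara ∩ Luca ∩ Elena: 14:35-14:45.
Kavya ∩ Clara ∩ Luca ∩ Elena ∩ Esperanza: 14:35-14:45.
Kavya ∩ Clara ∩ Luca ∩ Elena ∩ Esperanza ∩ Idris: ∅.
There is no time when everyone is free.

none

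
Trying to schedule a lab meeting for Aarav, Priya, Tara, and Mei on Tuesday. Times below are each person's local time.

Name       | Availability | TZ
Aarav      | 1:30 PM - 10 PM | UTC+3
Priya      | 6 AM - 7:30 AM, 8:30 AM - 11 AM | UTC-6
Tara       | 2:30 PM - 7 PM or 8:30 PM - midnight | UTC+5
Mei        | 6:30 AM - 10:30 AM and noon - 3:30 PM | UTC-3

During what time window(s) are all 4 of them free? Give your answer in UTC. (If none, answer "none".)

Aarav in UTC: 10:30-19:00 (subtract 3h to convert from UTC+3).
Priya in UTC: 12:00-13:30, 14:30-17:00 (add 6h to convert from UTC-6).
Tara in UTC: 09:30-14:00, 15:30-19:00 (subtract 5h to convert from UTC+5).
Mei in UTC: 09:30-13:30, 15:00-18:30 (add 3h to convert from UTC-3).
Aarav ∩ Priya: 12:00-13:30, 14:30-17:00.
Aarav ∩ Priya ∩ Tara: 12:00-13:30, 15:30-17:00.
Aarav ∩ Priya ∩ Tara ∩ Mei: 12:00-13:30, 15:30-17:00.

12:00-13:30, 15:30-17:00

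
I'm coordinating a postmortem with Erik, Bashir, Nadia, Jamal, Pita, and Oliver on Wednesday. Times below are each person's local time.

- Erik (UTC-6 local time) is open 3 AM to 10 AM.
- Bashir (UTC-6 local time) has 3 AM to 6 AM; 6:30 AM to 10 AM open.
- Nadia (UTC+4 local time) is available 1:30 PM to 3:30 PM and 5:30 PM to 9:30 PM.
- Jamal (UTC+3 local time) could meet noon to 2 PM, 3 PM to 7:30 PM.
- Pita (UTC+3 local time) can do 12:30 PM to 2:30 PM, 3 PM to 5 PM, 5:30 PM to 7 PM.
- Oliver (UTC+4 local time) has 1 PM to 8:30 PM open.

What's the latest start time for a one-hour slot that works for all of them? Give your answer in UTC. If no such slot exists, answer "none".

Erik in UTC: 09:00-16:00 (add 6h to convert from UTC-6).
Bashir in UTC: 09:00-12:00, 12:30-16:00 (add 6h to convert from UTC-6).
Nadia in UTC: 09:30-11:30, 13:30-17:30 (subtract 4h to convert from UTC+4).
Jamal in UTC: 09:00-11:00, 12:00-16:30 (subtract 3h to convert from UTC+3).
Pita in UTC: 09:30-11:30, 12:00-14:00, 14:30-16:00 (subtract 3h to convert from UTC+3).
Oliver in UTC: 09:00-16:30 (subtract 4h to convert from UTC+4).
Erik ∩ Bashir: 09:00-12:00, 12:30-16:00.
Erik ∩ Bashir ∩ Nadia: 09:30-11:30, 13:30-16:00.
Erik ∩ Bashir ∩ Nadia ∩ Jamal: 09:30-11:00, 13:30-16:00.
Erik ∩ Bashir ∩ Nadia ∩ Jamal ∩ Pita: 09:30-11:00, 13:30-14:00, 14:30-16:00.
Erik ∩ Bashir ∩ Nadia ∩ Jamal ∩ Pita ∩ Oliver: 09:30-11:00, 13:30-14:00, 14:30-16:00.
So the common availability across everyone is 09:30-11:00, 13:30-14:00, 14:30-16:00.
The last common window of at least 60 minutes is 14:30-16:00; a 60-minute meeting can start as late as 15:00 and still end by 16:00.

15:00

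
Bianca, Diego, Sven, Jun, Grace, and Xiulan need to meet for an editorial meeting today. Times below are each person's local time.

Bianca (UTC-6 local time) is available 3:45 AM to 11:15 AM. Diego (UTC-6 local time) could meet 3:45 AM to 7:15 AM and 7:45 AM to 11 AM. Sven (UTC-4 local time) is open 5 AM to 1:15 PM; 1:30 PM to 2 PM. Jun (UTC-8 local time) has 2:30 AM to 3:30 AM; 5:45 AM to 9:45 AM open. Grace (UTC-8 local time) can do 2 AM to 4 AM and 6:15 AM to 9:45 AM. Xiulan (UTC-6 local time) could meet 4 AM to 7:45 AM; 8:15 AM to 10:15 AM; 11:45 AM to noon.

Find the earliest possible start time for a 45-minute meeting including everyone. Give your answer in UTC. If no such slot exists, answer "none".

Bianca in UTC: 09:45-17:15 (add 6h to convert from UTC-6).
Diego in UTC: 09:45-13:15, 13:45-17:00 (add 6h to convert from UTC-6).
Sven in UTC: 09:00-17:15, 17:30-18:00 (add 4h to convert from UTC-4).
Jun in UTC: 10:30-11:30, 13:45-17:45 (add 8h to convert from UTC-8).
Grace in UTC: 10:00-12:00, 14:15-17:45 (add 8h to convert from UTC-8).
Xiulan in UTC: 10:00-13:45, 14:15-16:15, 17:45-18:00 (add 6h to convert from UTC-6).
Bianca ∩ Diego: 09:45-13:15, 13:45-17:00.
Bianca ∩ Diego ∩ Sven: 09:45-13:15, 13:45-17:00.
Bianca ∩ Diego ∩ Sven ∩ Jun: 10:30-11:30, 13:45-17:00.
Bianca ∩ Diego ∩ Sven ∩ Jun ∩ Grace: 10:30-11:30, 14:15-17:00.
Bianca ∩ Diego ∩ Sven ∩ Jun ∩ Grace ∩ Xiulan: 10:30-11:30, 14:15-16:15.
The first common window of at least 45 minutes is 10:30-11:30, so the earliest start is 10:30.

10:30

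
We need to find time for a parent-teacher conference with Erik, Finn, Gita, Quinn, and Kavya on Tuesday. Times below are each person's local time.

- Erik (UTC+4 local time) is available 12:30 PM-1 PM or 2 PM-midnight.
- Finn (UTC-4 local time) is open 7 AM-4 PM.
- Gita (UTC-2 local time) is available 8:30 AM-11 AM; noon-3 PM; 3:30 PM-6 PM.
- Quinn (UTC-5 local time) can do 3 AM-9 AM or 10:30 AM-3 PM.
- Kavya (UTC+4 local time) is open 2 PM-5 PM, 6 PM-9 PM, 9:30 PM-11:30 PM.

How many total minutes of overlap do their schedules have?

Erik in UTC: 08:30-09:00, 10:00-20:00 (subtract 4h to convert from UTC+4).
Finn in UTC: 11:00-20:00 (add 4h to convert from UTC-4).
Gita in UTC: 10:30-13:00, 14:00-17:00, 17:30-20:00 (add 2h to convert from UTC-2).
Quinn in UTC: 08:00-14:00, 15:30-20:00 (add 5h to convert from UTC-5).
Kavya in UTC: 10:00-13:00, 14:00-17:00, 17:30-19:30 (subtract 4h to convert from UTC+4).
Erik ∩ Finn: 11:00-20:00.
Erik ∩ Finn ∩ Gita: 11:00-13:00, 14:00-17:00, 17:30-20:00.
Erik ∩ Finn ∩ Gita ∩ Quinn: 11:00-13:00, 15:30-17:00, 17:30-20:00.
Erik ∩ Finn ∩ Gita ∩ Quinn ∩ Kavya: 11:00-13:00, 15:30-17:00, 17:30-19:30.
Summing the common windows: 120 + 90 + 120 = 330 minutes.

330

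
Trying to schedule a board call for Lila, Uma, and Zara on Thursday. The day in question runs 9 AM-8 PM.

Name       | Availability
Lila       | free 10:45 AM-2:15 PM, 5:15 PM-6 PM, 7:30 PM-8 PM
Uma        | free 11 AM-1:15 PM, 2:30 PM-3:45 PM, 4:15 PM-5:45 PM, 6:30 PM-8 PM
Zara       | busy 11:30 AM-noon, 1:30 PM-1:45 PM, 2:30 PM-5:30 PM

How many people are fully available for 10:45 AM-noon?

Lila free: 10:45-14:15, 17:15-18:00, 19:30-20:00.
Uma free: 11:00-13:15, 14:30-15:45, 16:15-17:45, 18:30-20:00.
Zara free: 09:00-11:30, 12:00-13:30, 13:45-14:30, 17:30-20:00 (invert busy blocks within the working day).
Lila can make the full 10:45-12:00 slot — that's 1.

1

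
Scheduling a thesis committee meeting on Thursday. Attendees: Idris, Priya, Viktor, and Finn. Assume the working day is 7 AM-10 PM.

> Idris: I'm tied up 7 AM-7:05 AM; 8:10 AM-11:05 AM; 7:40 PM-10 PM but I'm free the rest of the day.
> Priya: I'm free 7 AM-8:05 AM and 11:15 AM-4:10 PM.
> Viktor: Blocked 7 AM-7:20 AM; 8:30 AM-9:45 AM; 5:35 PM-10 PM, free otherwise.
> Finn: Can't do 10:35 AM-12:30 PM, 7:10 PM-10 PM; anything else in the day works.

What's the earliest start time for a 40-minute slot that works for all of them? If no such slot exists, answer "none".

07:20

Idris free: 07:05-08:10, 11:05-19:40 (invert busy blocks within the working day).
Priya free: 07:00-08:05, 11:15-16:10.
Viktor free: 07:20-08:30, 09:45-17:35 (invert busy blocks within the working day).
Finn free: 07:00-10:35, 12:30-19:10 (invert busy blocks within the working day).
Idris ∩ Priya: 07:05-08:05, 11:15-16:10.
Idris ∩ Priya ∩ Viktor: 07:20-08:05, 11:15-16:10.
Idris ∩ Priya ∩ Viktor ∩ Finn: 07:20-08:05, 12:30-16:10.
Those are the intersection windows.
The first common window of at least 40 minutes is 07:20-08:05, so the earliest start is 07:20.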